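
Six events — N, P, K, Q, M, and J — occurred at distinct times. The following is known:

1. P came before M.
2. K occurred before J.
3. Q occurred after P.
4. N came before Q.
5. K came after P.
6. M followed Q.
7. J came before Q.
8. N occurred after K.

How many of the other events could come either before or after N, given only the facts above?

Forced before N: K and P; forced after N: M and Q.
That leaves J with no forced order relative to N — 1.

1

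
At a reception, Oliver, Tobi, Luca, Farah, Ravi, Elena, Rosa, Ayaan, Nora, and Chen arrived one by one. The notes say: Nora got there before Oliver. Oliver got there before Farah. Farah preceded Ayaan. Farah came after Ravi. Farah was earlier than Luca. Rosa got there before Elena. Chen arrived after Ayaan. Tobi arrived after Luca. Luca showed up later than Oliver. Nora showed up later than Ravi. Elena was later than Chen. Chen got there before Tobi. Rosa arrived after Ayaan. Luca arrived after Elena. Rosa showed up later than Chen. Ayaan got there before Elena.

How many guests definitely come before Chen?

5

Directly stated before Chen: Ayaan.
Farah reaches Chen via Farah → Ayaan → Chen.
Nora reaches Chen via Nora → Oliver → Farah → Ayaan → Chen.
Oliver reaches Chen via Oliver → Farah → Ayaan → Chen.
Likewise Ravi reaches Chen by chaining the stated constraints.
No chain forces Tobi (or any of the others) ahead of Chen.
That's Ayaan, Farah, Nora, Oliver, and Ravi — 5 in all.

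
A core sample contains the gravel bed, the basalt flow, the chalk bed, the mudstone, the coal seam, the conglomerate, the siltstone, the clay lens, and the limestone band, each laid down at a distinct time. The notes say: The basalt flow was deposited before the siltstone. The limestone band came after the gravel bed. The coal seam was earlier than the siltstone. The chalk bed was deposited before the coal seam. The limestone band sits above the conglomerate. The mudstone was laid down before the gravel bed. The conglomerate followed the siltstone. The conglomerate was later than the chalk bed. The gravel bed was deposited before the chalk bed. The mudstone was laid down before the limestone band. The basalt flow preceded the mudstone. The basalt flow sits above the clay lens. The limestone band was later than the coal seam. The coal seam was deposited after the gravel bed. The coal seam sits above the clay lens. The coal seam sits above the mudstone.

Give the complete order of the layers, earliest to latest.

the clay lens, the basalt flow, the mudstone, the gravel bed, the chalk bed, the coal seam, the siltstone, the conglomerate, the limestone band

The constraints fix every adjacent pair, so only one ordering works:
the clay lens → the basalt flow → the mudstone → the gravel bed → the chalk bed → the coal seam → the siltstone → the conglomerate → the limestone band.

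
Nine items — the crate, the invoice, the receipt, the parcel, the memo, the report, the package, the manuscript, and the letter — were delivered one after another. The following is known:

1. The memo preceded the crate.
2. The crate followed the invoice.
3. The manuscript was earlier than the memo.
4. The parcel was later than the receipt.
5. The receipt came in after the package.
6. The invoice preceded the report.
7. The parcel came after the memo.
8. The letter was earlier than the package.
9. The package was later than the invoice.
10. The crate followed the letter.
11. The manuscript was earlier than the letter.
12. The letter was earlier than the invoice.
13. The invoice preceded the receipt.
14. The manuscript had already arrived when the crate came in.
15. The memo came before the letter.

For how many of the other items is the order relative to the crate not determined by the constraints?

4

Forced before the crate: the invoice, the letter, the manuscript, and the memo.
That leaves the package, the parcel, the receipt, and the report with no forced order relative to the crate — 4.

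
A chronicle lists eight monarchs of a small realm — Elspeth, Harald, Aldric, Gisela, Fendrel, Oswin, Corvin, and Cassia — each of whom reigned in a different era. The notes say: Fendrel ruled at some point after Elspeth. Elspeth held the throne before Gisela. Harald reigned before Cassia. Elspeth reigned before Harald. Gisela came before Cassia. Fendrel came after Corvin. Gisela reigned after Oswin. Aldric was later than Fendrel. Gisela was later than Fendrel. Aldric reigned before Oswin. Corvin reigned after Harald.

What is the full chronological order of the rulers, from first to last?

Elspeth, Harald, Corvin, Fendrel, Aldric, Oswin, Gisela, Cassia

The constraints fix every adjacent pair, so only one ordering works:
Elspeth → Harald → Corvin → Fendrel → Aldric → Oswin → Gisela → Cassia.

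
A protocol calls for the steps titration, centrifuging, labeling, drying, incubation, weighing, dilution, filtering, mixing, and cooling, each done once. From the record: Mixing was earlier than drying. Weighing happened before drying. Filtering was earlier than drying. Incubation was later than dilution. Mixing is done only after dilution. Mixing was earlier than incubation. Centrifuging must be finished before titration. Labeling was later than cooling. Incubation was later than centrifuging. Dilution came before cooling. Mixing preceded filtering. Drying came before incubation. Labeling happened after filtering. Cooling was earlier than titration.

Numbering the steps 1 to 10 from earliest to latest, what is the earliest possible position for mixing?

Dilution must come before mixing — 1 forced predecessor.
Nothing else is forced ahead of mixing, so its earliest slot is position 1 + 1 = 2.

2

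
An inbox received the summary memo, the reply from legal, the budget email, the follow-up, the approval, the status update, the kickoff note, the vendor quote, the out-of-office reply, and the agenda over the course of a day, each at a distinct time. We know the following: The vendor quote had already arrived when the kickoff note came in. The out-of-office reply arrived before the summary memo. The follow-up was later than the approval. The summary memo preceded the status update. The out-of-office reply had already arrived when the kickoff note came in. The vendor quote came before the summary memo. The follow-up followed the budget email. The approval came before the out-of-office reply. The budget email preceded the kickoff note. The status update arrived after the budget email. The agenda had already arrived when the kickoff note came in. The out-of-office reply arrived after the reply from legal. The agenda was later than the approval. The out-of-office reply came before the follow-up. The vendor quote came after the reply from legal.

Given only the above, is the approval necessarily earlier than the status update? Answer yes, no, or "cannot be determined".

Chain the constraints: the approval → the out-of-office reply → the summary memo → the status update. Each link is directly stated, so the approval comes before the status update.

yes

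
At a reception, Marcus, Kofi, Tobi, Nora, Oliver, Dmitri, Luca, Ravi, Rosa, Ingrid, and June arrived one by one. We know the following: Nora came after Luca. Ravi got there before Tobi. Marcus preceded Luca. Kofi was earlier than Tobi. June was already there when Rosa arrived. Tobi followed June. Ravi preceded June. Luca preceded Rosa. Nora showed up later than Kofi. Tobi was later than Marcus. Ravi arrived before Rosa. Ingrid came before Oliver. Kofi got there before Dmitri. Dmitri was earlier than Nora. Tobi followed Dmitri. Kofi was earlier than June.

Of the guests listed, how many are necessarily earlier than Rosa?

5

Directly stated before Rosa: June, Luca, and Ravi.
Kofi reaches Rosa via Kofi → June → Rosa.
Marcus reaches Rosa via Marcus → Luca → Rosa.
No chain forces Ingrid (or any of the others) ahead of Rosa.
That's June, Kofi, Luca, Marcus, and Ravi — 5 in all.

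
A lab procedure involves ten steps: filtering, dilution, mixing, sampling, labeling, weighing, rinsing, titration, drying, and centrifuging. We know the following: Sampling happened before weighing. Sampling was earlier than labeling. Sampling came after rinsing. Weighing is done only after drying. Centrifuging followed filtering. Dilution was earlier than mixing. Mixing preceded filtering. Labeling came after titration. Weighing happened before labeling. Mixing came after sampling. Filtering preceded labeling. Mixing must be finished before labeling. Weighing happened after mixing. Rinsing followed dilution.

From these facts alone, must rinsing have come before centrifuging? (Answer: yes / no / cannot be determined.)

yes

Chain the constraints: rinsing → sampling → mixing → filtering → centrifuging. Each link is directly stated, so rinsing comes before centrifuging.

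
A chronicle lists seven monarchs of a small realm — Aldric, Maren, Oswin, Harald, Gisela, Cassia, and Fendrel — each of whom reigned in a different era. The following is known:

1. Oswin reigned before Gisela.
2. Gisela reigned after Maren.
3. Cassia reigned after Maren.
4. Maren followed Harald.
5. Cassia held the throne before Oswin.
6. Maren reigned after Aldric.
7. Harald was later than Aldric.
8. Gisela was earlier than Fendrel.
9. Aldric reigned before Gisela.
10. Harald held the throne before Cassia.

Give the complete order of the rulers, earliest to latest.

Aldric, Harald, Maren, Cassia, Oswin, Gisela, Fendrel

The constraints fix every adjacent pair, so only one ordering works:
Aldric → Harald → Maren → Cassia → Oswin → Gisela → Fendrel.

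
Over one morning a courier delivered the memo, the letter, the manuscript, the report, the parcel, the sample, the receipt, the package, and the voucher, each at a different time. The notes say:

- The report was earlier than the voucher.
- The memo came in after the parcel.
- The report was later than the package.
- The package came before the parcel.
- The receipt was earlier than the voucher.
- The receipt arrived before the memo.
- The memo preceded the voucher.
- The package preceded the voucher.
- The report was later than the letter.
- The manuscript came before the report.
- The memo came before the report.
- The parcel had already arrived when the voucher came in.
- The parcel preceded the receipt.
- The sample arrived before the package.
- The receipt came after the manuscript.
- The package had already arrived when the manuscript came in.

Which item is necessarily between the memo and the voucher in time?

the report

Tracing the constraints gives the memo → the report → the voucher, so the report sits after the memo and before the voucher.
No other item is forced both after the memo and before the voucher.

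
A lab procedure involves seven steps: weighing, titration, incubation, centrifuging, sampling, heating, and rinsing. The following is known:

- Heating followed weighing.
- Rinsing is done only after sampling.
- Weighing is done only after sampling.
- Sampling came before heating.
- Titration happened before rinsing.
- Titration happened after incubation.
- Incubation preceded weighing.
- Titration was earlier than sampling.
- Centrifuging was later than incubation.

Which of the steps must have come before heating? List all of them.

Directly stated before heating: sampling and weighing.
Incubation reaches heating via incubation → weighing → heating.
Titration reaches heating via titration → sampling → heating.

incubation, sampling, titration, weighing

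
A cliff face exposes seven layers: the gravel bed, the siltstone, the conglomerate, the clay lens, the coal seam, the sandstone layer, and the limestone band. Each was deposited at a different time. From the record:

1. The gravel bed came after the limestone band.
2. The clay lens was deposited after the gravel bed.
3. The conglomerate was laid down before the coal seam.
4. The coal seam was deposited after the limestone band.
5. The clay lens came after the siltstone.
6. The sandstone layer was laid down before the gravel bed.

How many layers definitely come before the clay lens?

Directly stated before the clay lens: the gravel bed and the siltstone.
The limestone band reaches the clay lens via the limestone band → the gravel bed → the clay lens.
The sandstone layer reaches the clay lens via the sandstone layer → the gravel bed → the clay lens.
That's the gravel bed, the limestone band, the sandstone layer, and the siltstone — 4 in all.

4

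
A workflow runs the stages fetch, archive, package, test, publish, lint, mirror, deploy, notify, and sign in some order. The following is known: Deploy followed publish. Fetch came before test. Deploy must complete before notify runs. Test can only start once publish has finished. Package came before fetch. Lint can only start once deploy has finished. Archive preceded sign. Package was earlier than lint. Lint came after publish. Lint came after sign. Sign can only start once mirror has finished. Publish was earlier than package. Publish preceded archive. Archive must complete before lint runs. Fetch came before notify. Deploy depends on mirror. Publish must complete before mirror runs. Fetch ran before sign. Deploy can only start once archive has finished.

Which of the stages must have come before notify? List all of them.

archive, deploy, fetch, mirror, package, publish

Directly stated before notify: deploy and fetch.
Archive reaches notify via archive → deploy → notify.
Mirror reaches notify via mirror → deploy → notify.
Package reaches notify via package → fetch → notify.
Likewise publish reaches notify by chaining the stated constraints.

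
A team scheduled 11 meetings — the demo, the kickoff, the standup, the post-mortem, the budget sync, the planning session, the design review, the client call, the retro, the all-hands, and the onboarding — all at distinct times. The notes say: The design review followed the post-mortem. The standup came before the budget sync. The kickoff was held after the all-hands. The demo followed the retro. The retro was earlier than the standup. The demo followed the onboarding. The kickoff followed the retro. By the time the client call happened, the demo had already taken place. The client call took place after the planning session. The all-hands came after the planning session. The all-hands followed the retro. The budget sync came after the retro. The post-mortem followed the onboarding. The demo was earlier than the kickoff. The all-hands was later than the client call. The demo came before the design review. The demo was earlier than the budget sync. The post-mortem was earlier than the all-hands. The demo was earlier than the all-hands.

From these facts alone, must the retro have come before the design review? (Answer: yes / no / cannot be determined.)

yes

Chain the constraints: the retro → the demo → the design review. Each link is directly stated, so the retro comes before the design review.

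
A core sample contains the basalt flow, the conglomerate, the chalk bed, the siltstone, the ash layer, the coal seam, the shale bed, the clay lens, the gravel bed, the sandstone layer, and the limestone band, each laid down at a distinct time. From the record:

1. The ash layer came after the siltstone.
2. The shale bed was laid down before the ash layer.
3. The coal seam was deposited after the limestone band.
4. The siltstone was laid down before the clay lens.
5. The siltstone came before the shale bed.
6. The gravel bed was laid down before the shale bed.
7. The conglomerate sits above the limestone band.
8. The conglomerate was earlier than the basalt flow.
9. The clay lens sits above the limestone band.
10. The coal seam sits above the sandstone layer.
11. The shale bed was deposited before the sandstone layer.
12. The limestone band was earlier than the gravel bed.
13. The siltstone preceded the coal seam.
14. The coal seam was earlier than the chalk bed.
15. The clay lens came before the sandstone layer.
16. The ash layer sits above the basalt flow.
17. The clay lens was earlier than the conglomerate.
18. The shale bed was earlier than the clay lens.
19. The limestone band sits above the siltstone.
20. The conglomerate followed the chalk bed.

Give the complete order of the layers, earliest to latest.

the siltstone, the limestone band, the gravel bed, the shale bed, the clay lens, the sandstone layer, the coal seam, the chalk bed, the conglomerate, the basalt flow, the ash layer

The constraints fix every adjacent pair, so only one ordering works:
the siltstone → the limestone band → the gravel bed → the shale bed → the clay lens → the sandstone layer → the coal seam → the chalk bed → the conglomerate → the basalt flow → the ash layer.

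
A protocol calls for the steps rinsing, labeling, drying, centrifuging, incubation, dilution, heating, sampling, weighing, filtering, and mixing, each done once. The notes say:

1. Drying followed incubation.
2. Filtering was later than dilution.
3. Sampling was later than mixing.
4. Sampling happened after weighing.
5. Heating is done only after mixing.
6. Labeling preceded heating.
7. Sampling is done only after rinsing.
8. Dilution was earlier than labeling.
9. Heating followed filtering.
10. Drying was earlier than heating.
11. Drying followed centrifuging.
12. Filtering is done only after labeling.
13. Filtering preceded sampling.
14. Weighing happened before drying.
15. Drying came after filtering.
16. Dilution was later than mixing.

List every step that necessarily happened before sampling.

Directly stated before sampling: filtering, mixing, rinsing, and weighing.
Dilution reaches sampling via dilution → filtering → sampling.
Labeling reaches sampling via labeling → filtering → sampling.

dilution, filtering, labeling, mixing, rinsing, weighing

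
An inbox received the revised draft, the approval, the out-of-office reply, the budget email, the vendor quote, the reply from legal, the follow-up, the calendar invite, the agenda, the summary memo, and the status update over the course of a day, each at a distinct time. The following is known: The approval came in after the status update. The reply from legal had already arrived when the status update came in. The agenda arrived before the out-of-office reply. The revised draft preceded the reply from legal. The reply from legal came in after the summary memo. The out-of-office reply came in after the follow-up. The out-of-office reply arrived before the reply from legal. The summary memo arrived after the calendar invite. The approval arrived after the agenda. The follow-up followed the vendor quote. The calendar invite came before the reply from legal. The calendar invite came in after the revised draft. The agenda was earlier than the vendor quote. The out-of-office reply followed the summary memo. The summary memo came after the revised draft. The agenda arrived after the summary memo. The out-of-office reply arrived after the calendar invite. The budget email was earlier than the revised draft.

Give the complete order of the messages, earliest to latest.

the budget email, the revised draft, the calendar invite, the summary memo, the agenda, the vendor quote, the follow-up, the out-of-office reply, the reply from legal, the status update, the approval

The constraints fix every adjacent pair, so only one ordering works:
the budget email → the revised draft → the calendar invite → the summary memo → the agenda → the vendor quote → the follow-up → the out-of-office reply → the reply from legal → the status update → the approval.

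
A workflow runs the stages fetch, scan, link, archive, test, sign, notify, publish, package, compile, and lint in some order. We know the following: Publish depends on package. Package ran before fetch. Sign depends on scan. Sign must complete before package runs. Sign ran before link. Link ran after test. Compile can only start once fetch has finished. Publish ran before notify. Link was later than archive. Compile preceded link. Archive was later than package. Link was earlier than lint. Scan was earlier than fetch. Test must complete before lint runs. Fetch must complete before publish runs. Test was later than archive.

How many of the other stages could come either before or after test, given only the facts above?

4

Forced before test: archive, package, scan, and sign; forced after test: link and lint.
That leaves compile, fetch, notify, and publish with no forced order relative to test — 4.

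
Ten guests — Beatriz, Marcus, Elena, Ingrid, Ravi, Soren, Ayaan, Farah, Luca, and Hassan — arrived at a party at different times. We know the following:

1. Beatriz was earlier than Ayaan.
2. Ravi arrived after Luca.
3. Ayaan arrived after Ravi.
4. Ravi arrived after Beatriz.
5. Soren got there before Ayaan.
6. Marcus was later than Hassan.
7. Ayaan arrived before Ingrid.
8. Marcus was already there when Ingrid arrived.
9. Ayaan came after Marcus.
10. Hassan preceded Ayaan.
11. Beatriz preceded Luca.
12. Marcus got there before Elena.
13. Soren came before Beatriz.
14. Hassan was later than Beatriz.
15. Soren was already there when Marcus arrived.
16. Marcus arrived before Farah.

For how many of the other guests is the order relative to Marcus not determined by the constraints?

Forced before Marcus: Beatriz, Hassan, and Soren; forced after Marcus: Ayaan, Elena, Farah, and Ingrid.
That leaves Luca and Ravi with no forced order relative to Marcus — 2.

2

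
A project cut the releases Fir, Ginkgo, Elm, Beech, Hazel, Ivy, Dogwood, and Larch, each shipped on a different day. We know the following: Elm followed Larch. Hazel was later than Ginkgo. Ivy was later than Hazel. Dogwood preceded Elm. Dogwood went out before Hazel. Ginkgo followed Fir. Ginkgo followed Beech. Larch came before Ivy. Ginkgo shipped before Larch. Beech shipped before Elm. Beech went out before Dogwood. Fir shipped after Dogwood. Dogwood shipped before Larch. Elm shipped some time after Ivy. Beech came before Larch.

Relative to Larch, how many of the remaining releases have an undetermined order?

Forced before Larch: Beech, Dogwood, Fir, and Ginkgo; forced after Larch: Elm and Ivy.
That leaves Hazel with no forced order relative to Larch — 1.

1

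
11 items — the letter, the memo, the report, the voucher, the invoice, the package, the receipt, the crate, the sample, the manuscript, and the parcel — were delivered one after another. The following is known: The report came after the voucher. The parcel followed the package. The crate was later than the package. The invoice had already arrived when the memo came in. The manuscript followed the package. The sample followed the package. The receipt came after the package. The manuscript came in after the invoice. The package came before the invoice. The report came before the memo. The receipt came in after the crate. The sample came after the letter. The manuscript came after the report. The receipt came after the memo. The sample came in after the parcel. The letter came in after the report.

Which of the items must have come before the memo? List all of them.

Directly stated before the memo: the invoice and the report.
The package reaches the memo via the package → the invoice → the memo.
The voucher reaches the memo via the voucher → the report → the memo.

the invoice, the package, the report, the voucher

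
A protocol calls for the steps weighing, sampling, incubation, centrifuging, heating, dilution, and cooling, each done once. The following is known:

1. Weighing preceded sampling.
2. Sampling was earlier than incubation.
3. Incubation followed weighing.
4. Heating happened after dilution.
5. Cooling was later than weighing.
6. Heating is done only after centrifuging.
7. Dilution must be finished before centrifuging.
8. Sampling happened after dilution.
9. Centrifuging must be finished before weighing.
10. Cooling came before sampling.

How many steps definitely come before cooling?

3

Directly stated before cooling: weighing.
Centrifuging reaches cooling via centrifuging → weighing → cooling.
Dilution reaches cooling via dilution → centrifuging → weighing → cooling.
No chain forces sampling (or any of the others) ahead of cooling.
That's centrifuging, dilution, and weighing — 3 in all.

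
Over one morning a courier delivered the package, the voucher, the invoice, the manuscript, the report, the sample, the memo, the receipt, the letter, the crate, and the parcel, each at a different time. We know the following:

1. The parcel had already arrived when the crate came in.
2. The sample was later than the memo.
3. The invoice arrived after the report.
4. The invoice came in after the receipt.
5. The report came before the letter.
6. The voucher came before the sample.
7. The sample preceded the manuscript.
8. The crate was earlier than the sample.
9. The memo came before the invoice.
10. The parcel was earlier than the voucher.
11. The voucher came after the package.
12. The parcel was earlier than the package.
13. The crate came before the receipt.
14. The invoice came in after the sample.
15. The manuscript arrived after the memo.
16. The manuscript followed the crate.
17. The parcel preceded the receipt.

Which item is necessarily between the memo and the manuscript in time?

Tracing the constraints gives the memo → the sample → the manuscript, so the sample sits after the memo and before the manuscript.
No other item is forced both after the memo and before the manuscript.

the sample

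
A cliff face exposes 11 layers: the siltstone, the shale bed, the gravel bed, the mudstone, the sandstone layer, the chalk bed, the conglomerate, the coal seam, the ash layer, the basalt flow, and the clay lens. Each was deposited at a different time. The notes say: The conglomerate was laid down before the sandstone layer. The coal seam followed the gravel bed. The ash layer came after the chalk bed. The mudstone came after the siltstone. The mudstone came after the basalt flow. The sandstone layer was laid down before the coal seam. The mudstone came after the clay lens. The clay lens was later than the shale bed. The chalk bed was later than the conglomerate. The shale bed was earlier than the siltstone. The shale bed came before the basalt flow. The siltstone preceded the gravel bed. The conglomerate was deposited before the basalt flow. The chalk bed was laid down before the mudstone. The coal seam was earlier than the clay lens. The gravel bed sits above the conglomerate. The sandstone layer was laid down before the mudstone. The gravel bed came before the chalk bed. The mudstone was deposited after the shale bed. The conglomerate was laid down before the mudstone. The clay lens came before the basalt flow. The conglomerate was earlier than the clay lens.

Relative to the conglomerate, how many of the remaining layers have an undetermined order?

2

Forced after the conglomerate: the ash layer, the basalt flow, the chalk bed, the clay lens, the coal seam, the gravel bed, the mudstone, and the sandstone layer.
That leaves the shale bed and the siltstone with no forced order relative to the conglomerate — 2.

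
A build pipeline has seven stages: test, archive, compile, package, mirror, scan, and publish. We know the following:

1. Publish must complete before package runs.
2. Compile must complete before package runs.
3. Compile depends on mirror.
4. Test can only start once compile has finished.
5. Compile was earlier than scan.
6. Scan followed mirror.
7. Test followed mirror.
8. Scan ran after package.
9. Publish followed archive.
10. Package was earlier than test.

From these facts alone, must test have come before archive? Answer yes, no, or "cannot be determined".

no

Tracing the constraints gives archive → publish → package → test, so archive must come before test.
That means test cannot be before archive.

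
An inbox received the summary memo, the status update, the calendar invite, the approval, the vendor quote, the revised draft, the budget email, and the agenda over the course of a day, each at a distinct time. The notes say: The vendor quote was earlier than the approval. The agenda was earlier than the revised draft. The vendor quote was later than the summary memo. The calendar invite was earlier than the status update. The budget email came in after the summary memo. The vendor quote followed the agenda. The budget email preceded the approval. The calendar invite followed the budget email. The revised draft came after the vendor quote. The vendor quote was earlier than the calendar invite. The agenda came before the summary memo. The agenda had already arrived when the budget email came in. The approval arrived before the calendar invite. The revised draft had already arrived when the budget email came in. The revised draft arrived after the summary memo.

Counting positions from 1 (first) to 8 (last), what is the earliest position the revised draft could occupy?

4

The agenda, the summary memo, and the vendor quote must all come before the revised draft — 3 forced predecessors.
Nothing else is forced ahead of the revised draft, so its earliest slot is position 3 + 1 = 4.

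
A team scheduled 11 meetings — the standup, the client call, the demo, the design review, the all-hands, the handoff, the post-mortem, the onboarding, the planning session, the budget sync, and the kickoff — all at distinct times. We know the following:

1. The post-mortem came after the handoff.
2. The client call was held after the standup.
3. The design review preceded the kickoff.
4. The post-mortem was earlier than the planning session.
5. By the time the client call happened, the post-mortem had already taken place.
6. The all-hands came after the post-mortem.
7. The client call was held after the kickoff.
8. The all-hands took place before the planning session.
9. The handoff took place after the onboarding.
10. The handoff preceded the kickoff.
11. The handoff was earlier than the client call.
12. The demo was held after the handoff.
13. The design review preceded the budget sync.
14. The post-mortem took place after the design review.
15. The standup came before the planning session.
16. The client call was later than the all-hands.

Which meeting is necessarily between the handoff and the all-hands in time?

the post-mortem

Tracing the constraints gives the handoff → the post-mortem → the all-hands, so the post-mortem sits after the handoff and before the all-hands.
No other meeting is forced both after the handoff and before the all-hands.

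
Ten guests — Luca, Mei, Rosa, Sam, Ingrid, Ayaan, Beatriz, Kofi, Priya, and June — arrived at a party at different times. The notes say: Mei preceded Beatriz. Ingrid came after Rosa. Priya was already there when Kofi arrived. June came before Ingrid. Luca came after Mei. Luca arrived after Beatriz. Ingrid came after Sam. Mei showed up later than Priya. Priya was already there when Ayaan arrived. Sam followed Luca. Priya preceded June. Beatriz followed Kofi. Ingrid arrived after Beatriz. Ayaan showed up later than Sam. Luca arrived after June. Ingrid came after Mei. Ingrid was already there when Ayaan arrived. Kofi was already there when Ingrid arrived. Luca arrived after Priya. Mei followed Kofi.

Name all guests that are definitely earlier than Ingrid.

Beatriz, June, Kofi, Luca, Mei, Priya, Rosa, Sam

Directly stated before Ingrid: Beatriz, June, Kofi, Mei, Rosa, and Sam.
Luca reaches Ingrid via Luca → Sam → Ingrid.
Priya reaches Ingrid via Priya → Kofi → Ingrid.
No chain forces Ayaan ahead of Ingrid.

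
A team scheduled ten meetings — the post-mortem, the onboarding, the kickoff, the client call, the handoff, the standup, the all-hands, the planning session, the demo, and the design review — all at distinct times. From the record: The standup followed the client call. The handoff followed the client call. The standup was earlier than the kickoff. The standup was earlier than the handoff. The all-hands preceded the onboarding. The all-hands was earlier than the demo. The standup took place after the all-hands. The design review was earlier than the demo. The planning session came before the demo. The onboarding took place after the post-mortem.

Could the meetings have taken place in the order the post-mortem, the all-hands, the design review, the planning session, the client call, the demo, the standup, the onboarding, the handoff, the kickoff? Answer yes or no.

yes

Check each stated constraint against the proposed order — e.g. the all-hands is ahead of the onboarding; the post-mortem is ahead of the onboarding. Every pair is in the required order; nothing is violated.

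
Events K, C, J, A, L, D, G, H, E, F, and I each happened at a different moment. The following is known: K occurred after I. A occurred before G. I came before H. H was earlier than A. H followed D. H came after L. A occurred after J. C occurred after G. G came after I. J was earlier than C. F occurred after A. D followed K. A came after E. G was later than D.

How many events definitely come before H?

4

Directly stated before H: D, I, and L.
K reaches H via K → D → H.
No chain forces F (or any of the others) ahead of H.
That's D, I, K, and L — 4 in all.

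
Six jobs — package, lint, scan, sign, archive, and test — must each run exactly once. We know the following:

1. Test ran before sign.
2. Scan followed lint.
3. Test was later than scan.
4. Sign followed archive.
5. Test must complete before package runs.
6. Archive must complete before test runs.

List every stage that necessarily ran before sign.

Directly stated before sign: archive and test.
Lint reaches sign via lint → scan → test → sign.
Scan reaches sign via scan → test → sign.
No chain forces package ahead of sign.

archive, lint, scan, test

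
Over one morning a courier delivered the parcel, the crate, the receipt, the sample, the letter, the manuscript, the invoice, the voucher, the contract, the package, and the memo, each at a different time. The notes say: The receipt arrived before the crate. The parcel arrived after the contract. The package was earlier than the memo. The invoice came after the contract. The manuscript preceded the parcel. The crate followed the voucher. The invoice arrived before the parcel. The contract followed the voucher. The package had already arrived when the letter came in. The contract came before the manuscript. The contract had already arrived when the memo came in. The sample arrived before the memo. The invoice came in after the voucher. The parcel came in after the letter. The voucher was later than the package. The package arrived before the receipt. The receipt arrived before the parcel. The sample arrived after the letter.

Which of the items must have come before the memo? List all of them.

the contract, the letter, the package, the sample, the voucher

Directly stated before the memo: the contract, the package, and the sample.
The letter reaches the memo via the letter → the sample → the memo.
The voucher reaches the memo via the voucher → the contract → the memo.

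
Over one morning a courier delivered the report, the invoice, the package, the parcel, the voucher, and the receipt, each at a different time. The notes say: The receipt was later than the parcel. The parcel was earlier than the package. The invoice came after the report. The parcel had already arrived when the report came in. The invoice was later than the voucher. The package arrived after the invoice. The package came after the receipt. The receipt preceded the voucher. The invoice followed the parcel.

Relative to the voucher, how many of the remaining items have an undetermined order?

1

Forced before the voucher: the parcel and the receipt; forced after the voucher: the invoice and the package.
That leaves the report with no forced order relative to the voucher — 1.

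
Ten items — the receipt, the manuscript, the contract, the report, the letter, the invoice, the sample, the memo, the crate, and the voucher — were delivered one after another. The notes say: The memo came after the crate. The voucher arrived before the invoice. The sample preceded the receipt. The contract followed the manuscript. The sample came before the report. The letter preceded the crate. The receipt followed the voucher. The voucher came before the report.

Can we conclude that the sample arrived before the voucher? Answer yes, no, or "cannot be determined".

No chain of stated constraints runs from the sample to the voucher, and none runs from the voucher to the sample either.
So the relative order of the sample and the voucher is not fixed by the given facts.

cannot be determined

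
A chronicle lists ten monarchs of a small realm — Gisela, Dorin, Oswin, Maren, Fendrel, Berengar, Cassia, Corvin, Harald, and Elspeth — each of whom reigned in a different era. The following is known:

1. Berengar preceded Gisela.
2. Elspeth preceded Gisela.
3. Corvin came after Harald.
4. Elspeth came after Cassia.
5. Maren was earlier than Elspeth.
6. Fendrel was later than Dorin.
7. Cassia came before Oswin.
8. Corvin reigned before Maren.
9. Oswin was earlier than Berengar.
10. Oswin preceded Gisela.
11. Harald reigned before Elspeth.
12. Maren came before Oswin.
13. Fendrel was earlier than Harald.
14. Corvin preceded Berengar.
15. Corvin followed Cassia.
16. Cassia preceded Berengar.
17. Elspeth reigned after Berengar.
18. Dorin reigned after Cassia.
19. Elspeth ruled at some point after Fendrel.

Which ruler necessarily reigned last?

Every other ruler has a chain of constraints placing them before Gisela, so Gisela is last.

Gisela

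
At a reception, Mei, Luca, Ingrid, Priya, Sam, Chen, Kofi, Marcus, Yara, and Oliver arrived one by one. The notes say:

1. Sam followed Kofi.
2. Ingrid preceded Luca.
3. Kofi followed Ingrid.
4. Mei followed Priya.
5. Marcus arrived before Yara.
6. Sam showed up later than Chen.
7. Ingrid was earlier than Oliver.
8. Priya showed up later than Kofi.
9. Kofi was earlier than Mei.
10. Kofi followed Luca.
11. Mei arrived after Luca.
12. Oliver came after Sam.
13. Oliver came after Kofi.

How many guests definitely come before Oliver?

5

Directly stated before Oliver: Ingrid, Kofi, and Sam.
Chen reaches Oliver via Chen → Sam → Oliver.
Luca reaches Oliver via Luca → Kofi → Oliver.
That's Chen, Ingrid, Kofi, Luca, and Sam — 5 in all.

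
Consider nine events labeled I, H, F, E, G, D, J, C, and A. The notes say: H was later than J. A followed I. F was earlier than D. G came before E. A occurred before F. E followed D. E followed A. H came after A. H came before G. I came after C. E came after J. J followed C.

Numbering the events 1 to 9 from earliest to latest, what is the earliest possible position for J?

C must come before J — 1 forced predecessor.
Nothing else is forced ahead of J, so its earliest slot is position 1 + 1 = 2.

2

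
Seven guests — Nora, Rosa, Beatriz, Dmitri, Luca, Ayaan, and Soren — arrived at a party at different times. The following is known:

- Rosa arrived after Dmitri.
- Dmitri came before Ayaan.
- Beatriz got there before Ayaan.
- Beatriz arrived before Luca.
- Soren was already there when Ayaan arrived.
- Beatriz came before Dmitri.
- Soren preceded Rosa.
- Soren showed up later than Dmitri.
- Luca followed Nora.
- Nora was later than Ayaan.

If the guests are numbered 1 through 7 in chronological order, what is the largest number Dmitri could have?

Dmitri must come before Ayaan, Luca, Nora, Rosa, and Soren — 5 guests forced after them.
Everything else can be placed before Dmitri in some valid order, so Dmitri can sit as late as position 7 − 5 = 2.

2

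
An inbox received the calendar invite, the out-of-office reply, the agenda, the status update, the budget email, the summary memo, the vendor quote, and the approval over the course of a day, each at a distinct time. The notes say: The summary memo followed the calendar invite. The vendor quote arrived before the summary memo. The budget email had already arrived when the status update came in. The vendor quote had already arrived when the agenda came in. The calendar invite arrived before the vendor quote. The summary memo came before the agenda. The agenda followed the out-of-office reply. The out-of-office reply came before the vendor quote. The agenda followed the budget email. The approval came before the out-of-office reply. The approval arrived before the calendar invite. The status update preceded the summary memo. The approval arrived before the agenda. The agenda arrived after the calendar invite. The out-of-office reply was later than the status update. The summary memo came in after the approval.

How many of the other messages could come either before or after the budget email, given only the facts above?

2

Forced after the budget email: the agenda, the out-of-office reply, the status update, the summary memo, and the vendor quote.
That leaves the approval and the calendar invite with no forced order relative to the budget email — 2.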